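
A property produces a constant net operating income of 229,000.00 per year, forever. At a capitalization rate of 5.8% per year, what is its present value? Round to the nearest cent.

Level perpetuity: PV = C / r = 229,000.00 / 0.058 = 3,948,275.86

3948275.86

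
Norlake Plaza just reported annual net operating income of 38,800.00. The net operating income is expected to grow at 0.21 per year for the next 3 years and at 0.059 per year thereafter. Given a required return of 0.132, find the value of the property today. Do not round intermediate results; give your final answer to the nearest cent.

D_1 = 46948.00000
D_2 = 56807.08000
D_3 = 68736.56680
Terminal value at year 3: TV = D_3×(1+g_2)/(r−g_2) = 72792.02424/0.073 = 997151.01700
P_0 = D_1/(1+r)^1 + D_2/(1+r)^2 + D_3/(1+r)^3 + TV/(1+r)^3
    = 41473.49823 + 44331.21278 + 47385.83698 + 687419.19670 = 820609.74469

820609.74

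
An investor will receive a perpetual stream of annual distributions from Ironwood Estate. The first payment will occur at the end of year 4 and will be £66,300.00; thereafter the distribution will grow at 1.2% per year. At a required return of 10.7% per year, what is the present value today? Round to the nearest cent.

£514454.61

Value at end of year 3: C₁ / (r − g) = £66,300.00 / (0.107 − 0.012) = £697,894.7368
Discount to today: PV = £697,894.7368 / (1 + 0.107)^3 = £697,894.7368 / 1.356572 = £514,454.61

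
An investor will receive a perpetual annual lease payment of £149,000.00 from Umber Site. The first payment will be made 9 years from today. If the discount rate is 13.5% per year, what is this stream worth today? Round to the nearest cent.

£400761.14

Value at end of year 8: C / r = £149,000.00 / 0.135 = £1,103,703.7037
Discount to today: PV = £1,103,703.7037 / (1 + 0.135)^8 = £1,103,703.7037 / 2.754019 = £400,761.14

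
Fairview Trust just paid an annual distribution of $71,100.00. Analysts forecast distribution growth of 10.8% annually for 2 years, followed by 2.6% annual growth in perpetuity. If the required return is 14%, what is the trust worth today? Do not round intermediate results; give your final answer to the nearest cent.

D_1 = 78778.80000
D_2 = 87286.91040
Terminal value at year 2: TV = D_2×(1+g_2)/(r−g_2) = 89556.37007/0.114 = 785582.19360
P_0 = D_1/(1+r)^1 + D_2/(1+r)^2 + TV/(1+r)^2
    = 69104.21053 + 67164.44321 + 604479.98892 = 740748.64266

$740748.64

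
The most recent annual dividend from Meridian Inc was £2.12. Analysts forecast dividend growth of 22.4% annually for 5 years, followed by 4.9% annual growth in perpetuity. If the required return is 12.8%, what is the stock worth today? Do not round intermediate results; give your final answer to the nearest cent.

D_1 = 2.59488
D_2 = 3.17613
D_3 = 3.88759
D_4 = 4.75841
D_5 = 5.82429
Terminal value at year 5: TV = D_5×(1+g_2)/(r−g_2) = 6.10968/0.079 = 77.33772
P_0 = D_1/(1+r)^1 + D_2/(1+r)^2 + D_3/(1+r)^3 + D_4/(1+r)^4 + D_5/(1+r)^5 + TV/(1+r)^5
    = 2.30043 + 2.49621 + 2.70865 + 2.93917 + 3.18932 + 42.34926 = 55.98303

£55.98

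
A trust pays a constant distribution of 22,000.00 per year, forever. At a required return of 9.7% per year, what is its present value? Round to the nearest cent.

226804.12

Level perpetuity: PV = C / r = 22,000.00 / 0.097 = 226,804.12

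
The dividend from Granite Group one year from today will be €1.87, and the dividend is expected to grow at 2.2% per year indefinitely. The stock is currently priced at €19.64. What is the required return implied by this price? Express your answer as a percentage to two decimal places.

11.72%

P = D₁/(r − g) ⇒ r = D₁/P + g = €1.8700/€19.64 + 0.022 = 0.095214 + 0.022 = 0.117214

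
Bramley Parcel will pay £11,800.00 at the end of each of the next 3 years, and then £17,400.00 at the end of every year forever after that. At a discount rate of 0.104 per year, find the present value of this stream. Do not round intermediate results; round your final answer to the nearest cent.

PV of 3-year annuity: £11,800.00 × [1 − (1+0.104)^−3] / 0.104 = 29139.43187
Perpetuity value at year 3: £17,400.00 / 0.104 = 167307.69231
PV of perpetuity: 167307.69231 / (1+0.104)^3 = 124339.37751
Total PV = 29139.43187 + 124339.37751 = 153478.80939

£153478.81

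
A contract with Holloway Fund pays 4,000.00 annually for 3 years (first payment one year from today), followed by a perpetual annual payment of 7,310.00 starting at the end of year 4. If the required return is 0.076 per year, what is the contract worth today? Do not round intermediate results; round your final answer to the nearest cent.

PV of 3-year annuity: 4,000.00 × [1 − (1+0.076)^−3] / 0.076 = 10383.24522
Perpetuity value at year 3: 7,310.00 / 0.076 = 96184.21053
PV of perpetuity: 96184.21053 / (1+0.076)^3 = 77208.82988
Total PV = 10383.24522 + 77208.82988 = 87592.07511

87592.08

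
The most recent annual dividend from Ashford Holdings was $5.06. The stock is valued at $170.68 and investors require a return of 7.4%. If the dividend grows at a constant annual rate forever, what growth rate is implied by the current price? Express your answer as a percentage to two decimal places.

P = D₀(1+g)/(r−g) ⇒ P(r−g) = D₀(1+g) ⇒ g(P+D₀) = P·r − D₀
g = (P·r − D₀)/(P + D₀) = ($170.68×0.074 − $5.06) / ($170.68 + $5.06) = 0.043077

4.31%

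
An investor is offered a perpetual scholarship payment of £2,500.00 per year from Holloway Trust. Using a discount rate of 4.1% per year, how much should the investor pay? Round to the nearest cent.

Level perpetuity: PV = C / r = £2,500.00 / 0.041 = £60,975.61

£60975.61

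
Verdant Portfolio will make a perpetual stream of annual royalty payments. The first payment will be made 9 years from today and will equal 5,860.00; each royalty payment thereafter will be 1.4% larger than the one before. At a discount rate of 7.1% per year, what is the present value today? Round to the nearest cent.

Value at end of year 8: C₁ / (r − g) = 5,860.00 / (0.071 − 0.014) = 102,807.0175
Discount to today: PV = 102,807.0175 / (1 + 0.071)^8 = 102,807.0175 / 1.731075 = 59,389.13

59389.13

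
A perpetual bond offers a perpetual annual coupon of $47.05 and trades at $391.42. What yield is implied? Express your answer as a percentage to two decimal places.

P = C/r ⇒ r = C/P = $47.05/$391.42 = 0.120203

12.02%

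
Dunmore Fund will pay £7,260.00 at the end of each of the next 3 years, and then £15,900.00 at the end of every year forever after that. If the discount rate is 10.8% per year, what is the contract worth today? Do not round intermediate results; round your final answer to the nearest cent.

PV of 3-year annuity: £7,260.00 × [1 − (1+0.108)^−3] / 0.108 = 17803.26422
Perpetuity value at year 3: £15,900.00 / 0.108 = 147222.22222
PV of perpetuity: 147222.22222 / (1+0.108)^3 = 108231.60223
Total PV = 17803.26422 + 108231.60223 = 126034.86645

£126034.87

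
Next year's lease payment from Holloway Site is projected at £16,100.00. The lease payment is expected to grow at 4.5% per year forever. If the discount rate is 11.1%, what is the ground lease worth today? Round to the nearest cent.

Growing perpetuity: P = D₁ / (r − g) = £16,100.0000 / (0.111 − 0.045) = £243,939.39

£243939.39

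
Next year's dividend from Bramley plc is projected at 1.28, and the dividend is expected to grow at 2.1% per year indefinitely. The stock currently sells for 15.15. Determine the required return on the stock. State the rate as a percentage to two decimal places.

P = D₁/(r − g) ⇒ r = D₁/P + g = 1.2800/15.15 + 0.021 = 0.084488 + 0.021 = 0.105488

10.55%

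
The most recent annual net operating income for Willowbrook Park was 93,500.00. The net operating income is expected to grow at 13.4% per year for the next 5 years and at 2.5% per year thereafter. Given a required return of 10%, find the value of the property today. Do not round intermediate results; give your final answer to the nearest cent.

D_1 = 106029.00000
D_2 = 120236.88600
D_3 = 136348.62872
D_4 = 154619.34497
D_5 = 175338.33720
Terminal value at year 5: TV = D_5×(1+g_2)/(r−g_2) = 179721.79563/0.075 = 2396290.60839
P_0 = D_1/(1+r)^1 + D_2/(1+r)^2 + D_3/(1+r)^3 + D_4/(1+r)^4 + D_5/(1+r)^5 + TV/(1+r)^5
    = 96390.00000 + 99369.32727 + 102440.74284 + 105607.09308 + 108871.31232 + 1487907.93500 = 2000586.41051

2000586.41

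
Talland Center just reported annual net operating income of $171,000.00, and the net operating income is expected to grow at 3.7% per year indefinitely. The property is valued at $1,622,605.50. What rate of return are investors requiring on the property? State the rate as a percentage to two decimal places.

14.63%

D₁ = $171,000.00 × 1.037 = $177,327.0000
P = D₁/(r − g) ⇒ r = D₁/P + g = $177,327.0000/$1,622,605.50 + 0.037 = 0.109285 + 0.037 = 0.146285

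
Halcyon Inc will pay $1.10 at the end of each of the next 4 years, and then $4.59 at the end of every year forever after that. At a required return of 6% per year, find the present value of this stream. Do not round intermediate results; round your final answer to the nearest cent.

$64.41

PV of 4-year annuity: $1.10 × [1 − (1+0.06)^−4] / 0.06 = 3.81162
Perpetuity value at year 4: $4.59 / 0.06 = 76.50000
PV of perpetuity: 76.50000 / (1+0.06)^4 = 60.59517
Total PV = 3.81162 + 60.59517 = 64.40678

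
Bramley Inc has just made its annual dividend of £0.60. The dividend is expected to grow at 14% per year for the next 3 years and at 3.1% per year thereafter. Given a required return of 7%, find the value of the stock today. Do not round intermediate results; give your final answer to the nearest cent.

D_1 = 0.68400
D_2 = 0.77976
D_3 = 0.88893
Terminal value at year 3: TV = D_3×(1+g_2)/(r−g_2) = 0.91648/0.039 = 23.49957
P_0 = D_1/(1+r)^1 + D_2/(1+r)^2 + D_3/(1+r)^3 + TV/(1+r)^3
    = 0.63925 + 0.68107 + 0.72563 + 19.18265 = 21.22860

£21.23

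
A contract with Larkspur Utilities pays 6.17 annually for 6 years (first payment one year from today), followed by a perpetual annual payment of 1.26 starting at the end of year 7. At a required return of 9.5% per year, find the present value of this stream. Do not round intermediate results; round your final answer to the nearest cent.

PV of 6-year annuity: 6.17 × [1 − (1+0.095)^−6] / 0.095 = 27.27032
Perpetuity value at year 6: 1.26 / 0.095 = 13.26316
PV of perpetuity: 13.26316 / (1+0.095)^6 = 7.69418
Total PV = 27.27032 + 7.69418 = 34.96450

34.96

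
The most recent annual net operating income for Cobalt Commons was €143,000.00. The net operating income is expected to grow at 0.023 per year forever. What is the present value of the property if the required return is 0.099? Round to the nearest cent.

€1924855.26

D₁ = D₀ × (1 + g) = €143,000.00 × 1.023 = €146,289.0000
Growing perpetuity: P = D₁ / (r − g) = €146,289.0000 / (0.099 − 0.023) = €1,924,855.26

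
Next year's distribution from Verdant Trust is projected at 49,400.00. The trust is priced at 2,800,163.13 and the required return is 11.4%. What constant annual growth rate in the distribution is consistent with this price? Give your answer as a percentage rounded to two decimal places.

9.64%

P = D₁/(r−g) ⇒ g = r − D₁/P = 0.114 − 49,400.00/2,800,163.13 = 0.096358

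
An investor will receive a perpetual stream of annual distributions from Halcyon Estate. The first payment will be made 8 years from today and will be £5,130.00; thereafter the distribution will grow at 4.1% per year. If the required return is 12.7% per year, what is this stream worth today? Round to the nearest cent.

£25831.61

Value at end of year 7: C₁ / (r − g) = £5,130.00 / (0.127 − 0.041) = £59,651.1628
Discount to today: PV = £59,651.1628 / (1 + 0.127)^7 = £59,651.1628 / 2.309231 = £25,831.61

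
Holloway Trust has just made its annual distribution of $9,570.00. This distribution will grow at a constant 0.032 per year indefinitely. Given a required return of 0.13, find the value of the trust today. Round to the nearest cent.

$100777.96

D₁ = D₀ × (1 + g) = $9,570.00 × 1.032 = $9,876.2400
Growing perpetuity: P = D₁ / (r − g) = $9,876.2400 / (0.13 − 0.032) = $100,777.96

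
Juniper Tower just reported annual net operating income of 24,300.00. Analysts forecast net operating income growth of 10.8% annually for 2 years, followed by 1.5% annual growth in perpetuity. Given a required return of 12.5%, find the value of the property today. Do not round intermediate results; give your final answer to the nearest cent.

D_1 = 26924.40000
D_2 = 29832.23520
Terminal value at year 2: TV = D_2×(1+g_2)/(r−g_2) = 30279.71873/0.11 = 275270.17025
P_0 = D_1/(1+r)^1 + D_2/(1+r)^2 + TV/(1+r)^2
    = 23932.80000 + 23571.14880 + 217497.41847 = 265001.36727

265001.37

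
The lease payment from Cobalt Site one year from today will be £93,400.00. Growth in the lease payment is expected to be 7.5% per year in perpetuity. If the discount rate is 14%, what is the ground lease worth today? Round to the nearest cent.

Growing perpetuity: P = D₁ / (r − g) = £93,400.0000 / (0.14 − 0.075) = £1,436,923.08

£1436923.08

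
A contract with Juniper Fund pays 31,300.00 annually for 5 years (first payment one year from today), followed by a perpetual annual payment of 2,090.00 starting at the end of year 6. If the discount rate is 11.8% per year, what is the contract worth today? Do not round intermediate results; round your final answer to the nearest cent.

PV of 5-year annuity: 31,300.00 × [1 − (1+0.118)^−5] / 0.118 = 113390.76958
Perpetuity value at year 5: 2,090.00 / 0.118 = 17711.86441
PV of perpetuity: 17711.86441 / (1+0.118)^5 = 10140.40407
Total PV = 113390.76958 + 10140.40407 = 123531.17366

123531.17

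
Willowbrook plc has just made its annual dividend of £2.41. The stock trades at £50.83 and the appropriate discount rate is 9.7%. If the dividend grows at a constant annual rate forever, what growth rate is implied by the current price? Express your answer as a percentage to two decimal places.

P = D₀(1+g)/(r−g) ⇒ P(r−g) = D₀(1+g) ⇒ g(P+D₀) = P·r − D₀
g = (P·r − D₀)/(P + D₀) = (£50.83×0.097 − £2.41) / (£50.83 + £2.41) = 0.047342

4.73%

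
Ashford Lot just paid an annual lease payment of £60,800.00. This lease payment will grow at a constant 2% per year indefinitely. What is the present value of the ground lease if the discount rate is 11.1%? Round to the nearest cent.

£681494.51

D₁ = D₀ × (1 + g) = £60,800.00 × 1.02 = £62,016.0000
Growing perpetuity: P = D₁ / (r − g) = £62,016.0000 / (0.111 − 0.02) = £681,494.51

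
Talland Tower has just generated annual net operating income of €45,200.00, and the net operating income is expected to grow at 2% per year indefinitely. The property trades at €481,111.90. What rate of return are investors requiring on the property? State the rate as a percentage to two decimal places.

11.58%

D₁ = €45,200.00 × 1.02 = €46,104.0000
P = D₁/(r − g) ⇒ r = D₁/P + g = €46,104.0000/€481,111.90 + 0.02 = 0.095828 + 0.02 = 0.115828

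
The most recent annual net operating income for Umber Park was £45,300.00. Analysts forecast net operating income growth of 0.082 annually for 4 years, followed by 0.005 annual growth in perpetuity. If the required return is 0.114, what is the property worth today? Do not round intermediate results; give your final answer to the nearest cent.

£540267.43

D_1 = 49014.60000
D_2 = 53033.79720
D_3 = 57382.56857
D_4 = 62087.93919
Terminal value at year 4: TV = D_4×(1+g_2)/(r−g_2) = 62398.37889/0.109 = 572462.19164
P_0 = D_1/(1+r)^1 + D_2/(1+r)^2 + D_3/(1+r)^3 + D_4/(1+r)^4 + TV/(1+r)^4
    = 43998.74327 + 42734.86554 + 41507.29310 + 40314.98307 + 371711.54114 = 540267.42612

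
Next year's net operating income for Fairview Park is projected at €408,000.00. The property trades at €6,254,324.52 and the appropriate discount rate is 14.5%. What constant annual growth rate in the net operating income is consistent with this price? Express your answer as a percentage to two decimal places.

7.98%

P = D₁/(r−g) ⇒ g = r − D₁/P = 0.145 − €408,000.00/€6,254,324.52 = 0.079765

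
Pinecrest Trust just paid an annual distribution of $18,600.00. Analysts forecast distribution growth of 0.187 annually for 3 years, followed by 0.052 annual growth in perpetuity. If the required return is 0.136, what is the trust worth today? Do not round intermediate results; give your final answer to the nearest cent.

$326707.74

D_1 = 22078.20000
D_2 = 26206.82340
D_3 = 31107.49938
Terminal value at year 3: TV = D_3×(1+g_2)/(r−g_2) = 32725.08934/0.084 = 389584.39694
P_0 = D_1/(1+r)^1 + D_2/(1+r)^2 + D_3/(1+r)^3 + TV/(1+r)^3
    = 19435.03521 + 20307.55880 + 21219.25378 + 265745.89258 = 326707.74037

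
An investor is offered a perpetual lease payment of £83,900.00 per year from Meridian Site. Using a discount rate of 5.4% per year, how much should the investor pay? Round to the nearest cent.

Level perpetuity: PV = C / r = £83,900.00 / 0.054 = £1,553,703.70

£1553703.70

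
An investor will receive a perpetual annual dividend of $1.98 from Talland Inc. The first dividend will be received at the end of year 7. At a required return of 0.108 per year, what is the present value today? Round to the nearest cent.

$9.91

Value at end of year 6: C / r = $1.98 / 0.108 = $18.3333
Discount to today: PV = $18.3333 / (1 + 0.108)^6 = $18.3333 / 1.850285 = $9.91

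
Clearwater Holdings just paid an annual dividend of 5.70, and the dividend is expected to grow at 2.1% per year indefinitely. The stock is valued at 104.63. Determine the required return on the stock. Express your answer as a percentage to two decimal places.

7.66%

D₁ = 5.70 × 1.021 = 5.8197
P = D₁/(r − g) ⇒ r = D₁/P + g = 5.8197/104.63 + 0.021 = 0.055622 + 0.021 = 0.076622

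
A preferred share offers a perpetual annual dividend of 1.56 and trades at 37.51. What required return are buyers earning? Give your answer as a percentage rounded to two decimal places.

P = C/r ⇒ r = C/P = 1.56/37.51 = 0.041589

4.16%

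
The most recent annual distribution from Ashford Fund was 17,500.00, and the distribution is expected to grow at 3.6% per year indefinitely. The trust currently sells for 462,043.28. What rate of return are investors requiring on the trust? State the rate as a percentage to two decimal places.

D₁ = 17,500.00 × 1.036 = 18,130.0000
P = D₁/(r − g) ⇒ r = D₁/P + g = 18,130.0000/462,043.28 + 0.036 = 0.039239 + 0.036 = 0.075239

7.52%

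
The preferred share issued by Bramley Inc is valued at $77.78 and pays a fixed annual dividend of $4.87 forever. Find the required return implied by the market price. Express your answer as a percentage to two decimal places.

6.26%

P = C/r ⇒ r = C/P = $4.87/$77.78 = 0.062612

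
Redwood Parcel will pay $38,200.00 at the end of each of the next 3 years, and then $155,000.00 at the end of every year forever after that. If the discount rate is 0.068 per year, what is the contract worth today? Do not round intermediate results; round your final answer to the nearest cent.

PV of 3-year annuity: $38,200.00 × [1 − (1+0.068)^−3] / 0.068 = 100616.32077
Perpetuity value at year 3: $155,000.00 / 0.068 = 2279411.76471
PV of perpetuity: 2279411.76471 / (1+0.068)^3 = 1871151.82441
Total PV = 100616.32077 + 1871151.82441 = 1971768.14518

$1971768.15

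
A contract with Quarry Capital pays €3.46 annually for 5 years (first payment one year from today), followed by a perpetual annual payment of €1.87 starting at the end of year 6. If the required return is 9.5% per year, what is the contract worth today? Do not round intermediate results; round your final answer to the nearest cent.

PV of 5-year annuity: €3.46 × [1 − (1+0.095)^−5] / 0.095 = 13.28539
Perpetuity value at year 5: €1.87 / 0.095 = 19.68421
PV of perpetuity: 19.68421 / (1+0.095)^5 = 12.50396
Total PV = 13.28539 + 12.50396 = 25.78935

€25.79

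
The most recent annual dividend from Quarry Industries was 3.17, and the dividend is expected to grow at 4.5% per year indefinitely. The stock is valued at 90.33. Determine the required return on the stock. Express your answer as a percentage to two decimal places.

D₁ = 3.17 × 1.045 = 3.3127
P = D₁/(r − g) ⇒ r = D₁/P + g = 3.3127/90.33 + 0.045 = 0.036673 + 0.045 = 0.081673

8.17%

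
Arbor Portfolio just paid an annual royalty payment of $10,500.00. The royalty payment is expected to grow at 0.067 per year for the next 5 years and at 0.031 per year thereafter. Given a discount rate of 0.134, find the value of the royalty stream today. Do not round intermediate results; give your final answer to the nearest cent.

D_1 = 11203.50000
D_2 = 11954.13450
D_3 = 12755.06151
D_4 = 13609.65063
D_5 = 14521.49723
Terminal value at year 5: TV = D_5×(1+g_2)/(r−g_2) = 14971.66364/0.103 = 145355.95766
P_0 = D_1/(1+r)^1 + D_2/(1+r)^2 + D_3/(1+r)^3 + D_4/(1+r)^4 + D_5/(1+r)^5 + TV/(1+r)^5
    = 9879.62963 + 9295.91254 + 8746.68313 + 8229.90380 + 7743.65728 + 77511.75390 = 121407.54027

$121407.54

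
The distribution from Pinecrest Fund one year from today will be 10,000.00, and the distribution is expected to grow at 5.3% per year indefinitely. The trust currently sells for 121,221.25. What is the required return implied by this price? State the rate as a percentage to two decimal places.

P = D₁/(r − g) ⇒ r = D₁/P + g = 10,000.0000/121,221.25 + 0.053 = 0.082494 + 0.053 = 0.135494

13.55%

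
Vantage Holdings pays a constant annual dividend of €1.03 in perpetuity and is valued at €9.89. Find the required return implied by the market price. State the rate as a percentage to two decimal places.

10.41%

P = C/r ⇒ r = C/P = €1.03/€9.89 = 0.104146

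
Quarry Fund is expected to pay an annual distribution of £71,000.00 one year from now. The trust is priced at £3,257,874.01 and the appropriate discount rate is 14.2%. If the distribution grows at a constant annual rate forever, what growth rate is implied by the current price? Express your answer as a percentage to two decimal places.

12.02%

P = D₁/(r−g) ⇒ g = r − D₁/P = 0.142 − £71,000.00/£3,257,874.01 = 0.120207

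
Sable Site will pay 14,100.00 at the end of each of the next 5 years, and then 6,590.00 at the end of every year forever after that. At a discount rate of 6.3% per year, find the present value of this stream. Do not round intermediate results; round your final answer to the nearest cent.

135981.51

PV of 5-year annuity: 14,100.00 × [1 − (1+0.063)^−5] / 0.063 = 58912.71895
Perpetuity value at year 5: 6,590.00 / 0.063 = 104603.17460
PV of perpetuity: 104603.17460 / (1+0.063)^5 = 77068.79036
Total PV = 58912.71895 + 77068.79036 = 135981.50930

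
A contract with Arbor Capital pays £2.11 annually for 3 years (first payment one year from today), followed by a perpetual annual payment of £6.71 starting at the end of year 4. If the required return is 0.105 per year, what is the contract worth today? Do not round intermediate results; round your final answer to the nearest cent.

£52.57

PV of 3-year annuity: £2.11 × [1 − (1+0.105)^−3] / 0.105 = 5.20141
Perpetuity value at year 3: £6.71 / 0.105 = 63.90476
PV of perpetuity: 63.90476 / (1+0.105)^3 = 47.36378
Total PV = 5.20141 + 47.36378 = 52.56519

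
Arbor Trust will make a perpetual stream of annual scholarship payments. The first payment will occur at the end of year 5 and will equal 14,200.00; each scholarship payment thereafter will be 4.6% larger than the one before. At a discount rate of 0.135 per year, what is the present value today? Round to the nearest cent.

Value at end of year 4: C₁ / (r − g) = 14,200.00 / (0.135 − 0.046) = 159,550.5618
Discount to today: PV = 159,550.5618 / (1 + 0.135)^4 = 159,550.5618 / 1.659524 = 96,142.39

96142.39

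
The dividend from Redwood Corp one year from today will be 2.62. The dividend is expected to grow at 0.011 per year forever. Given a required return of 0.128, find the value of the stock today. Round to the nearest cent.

22.39

Growing perpetuity: P = D₁ / (r − g) = 2.6200 / (0.128 − 0.011) = 22.39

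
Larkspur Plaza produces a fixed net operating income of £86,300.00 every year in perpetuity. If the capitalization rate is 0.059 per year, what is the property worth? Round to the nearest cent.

£1462711.86

Level perpetuity: PV = C / r = £86,300.00 / 0.059 = £1,462,711.86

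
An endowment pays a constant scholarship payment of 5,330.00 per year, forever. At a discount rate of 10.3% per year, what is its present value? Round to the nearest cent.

51747.57

Level perpetuity: PV = C / r = 5,330.00 / 0.103 = 51,747.57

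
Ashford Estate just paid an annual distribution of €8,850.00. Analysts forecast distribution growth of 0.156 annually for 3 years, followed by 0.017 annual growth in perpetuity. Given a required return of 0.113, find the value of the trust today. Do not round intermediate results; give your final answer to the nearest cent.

D_1 = 10230.60000
D_2 = 11826.57360
D_3 = 13671.51908
Terminal value at year 3: TV = D_3×(1+g_2)/(r−g_2) = 13903.93491/0.096 = 144832.65527
P_0 = D_1/(1+r)^1 + D_2/(1+r)^2 + D_3/(1+r)^3 + TV/(1+r)^3
    = 9191.91375 + 9547.03710 + 9915.88040 + 105046.35800 = 133701.18925

€133701.19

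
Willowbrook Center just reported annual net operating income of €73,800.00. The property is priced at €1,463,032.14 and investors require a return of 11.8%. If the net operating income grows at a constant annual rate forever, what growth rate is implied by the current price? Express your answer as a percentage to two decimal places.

P = D₀(1+g)/(r−g) ⇒ P(r−g) = D₀(1+g) ⇒ g(P+D₀) = P·r − D₀
g = (P·r − D₀)/(P + D₀) = (€1,463,032.14×0.118 − €73,800.00) / (€1,463,032.14 + €73,800.00) = 0.064313

6.43%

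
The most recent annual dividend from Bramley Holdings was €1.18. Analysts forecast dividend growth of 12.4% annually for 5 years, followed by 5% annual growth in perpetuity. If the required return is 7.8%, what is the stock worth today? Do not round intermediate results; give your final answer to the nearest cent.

D_1 = 1.32632
D_2 = 1.49078
D_3 = 1.67564
D_4 = 1.88342
D_5 = 2.11696
Terminal value at year 5: TV = D_5×(1+g_2)/(r−g_2) = 2.22281/0.028 = 79.38617
P_0 = D_1/(1+r)^1 + D_2/(1+r)^2 + D_3/(1+r)^3 + D_4/(1+r)^4 + D_5/(1+r)^5 + TV/(1+r)^5
    = 1.23035 + 1.28285 + 1.33760 + 1.39467 + 1.45419 + 54.53195 = 61.23161

€61.23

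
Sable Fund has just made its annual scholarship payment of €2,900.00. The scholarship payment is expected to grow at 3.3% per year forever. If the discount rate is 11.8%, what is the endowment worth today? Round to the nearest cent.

€35243.53

D₁ = D₀ × (1 + g) = €2,900.00 × 1.033 = €2,995.7000
Growing perpetuity: P = D₁ / (r − g) = €2,995.7000 / (0.118 − 0.033) = €35,243.53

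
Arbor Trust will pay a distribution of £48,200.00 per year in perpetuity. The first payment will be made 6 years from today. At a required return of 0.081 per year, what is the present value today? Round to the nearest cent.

£403119.26

Value at end of year 5: C / r = £48,200.00 / 0.081 = £595,061.7284
Discount to today: PV = £595,061.7284 / (1 + 0.081)^5 = £595,061.7284 / 1.476143 = £403,119.26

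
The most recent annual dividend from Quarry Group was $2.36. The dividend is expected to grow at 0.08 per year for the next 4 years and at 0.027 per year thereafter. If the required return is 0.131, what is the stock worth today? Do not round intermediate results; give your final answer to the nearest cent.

$27.80

D_1 = 2.54880
D_2 = 2.75270
D_3 = 2.97292
D_4 = 3.21075
Terminal value at year 4: TV = D_4×(1+g_2)/(r−g_2) = 3.29744/0.104 = 31.70620
P_0 = D_1/(1+r)^1 + D_2/(1+r)^2 + D_3/(1+r)^3 + D_4/(1+r)^4 + TV/(1+r)^4
    = 2.25358 + 2.15196 + 2.05492 + 1.96226 + 19.37732 = 27.80004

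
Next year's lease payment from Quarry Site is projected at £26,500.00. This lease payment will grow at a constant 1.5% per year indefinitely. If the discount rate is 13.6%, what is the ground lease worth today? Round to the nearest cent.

Growing perpetuity: P = D₁ / (r − g) = £26,500.0000 / (0.136 − 0.015) = £219,008.26

£219008.26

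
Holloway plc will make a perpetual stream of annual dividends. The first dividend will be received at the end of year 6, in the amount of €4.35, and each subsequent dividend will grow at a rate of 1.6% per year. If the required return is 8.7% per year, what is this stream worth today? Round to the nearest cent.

Value at end of year 5: C₁ / (r − g) = €4.35 / (0.087 − 0.016) = €61.2676
Discount to today: PV = €61.2676 / (1 + 0.087)^5 = €61.2676 / 1.517566 = €40.37

€40.37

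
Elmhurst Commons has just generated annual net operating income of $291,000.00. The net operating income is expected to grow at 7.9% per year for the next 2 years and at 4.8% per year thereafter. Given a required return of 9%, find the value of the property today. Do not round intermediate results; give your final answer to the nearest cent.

$7688546.72

D_1 = 313989.00000
D_2 = 338794.13100
Terminal value at year 2: TV = D_2×(1+g_2)/(r−g_2) = 355056.24929/0.042 = 8453720.22114
P_0 = D_1/(1+r)^1 + D_2/(1+r)^2 + TV/(1+r)^2
    = 288063.30275 + 285156.24190 + 7115327.17881 = 7688546.72346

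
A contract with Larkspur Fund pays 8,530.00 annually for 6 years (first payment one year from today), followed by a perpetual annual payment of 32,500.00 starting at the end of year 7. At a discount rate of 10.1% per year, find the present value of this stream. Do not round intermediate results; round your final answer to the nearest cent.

PV of 6-year annuity: 8,530.00 × [1 − (1+0.101)^−6] / 0.101 = 37041.75689
Perpetuity value at year 6: 32,500.00 / 0.101 = 321782.17822
PV of perpetuity: 321782.17822 / (1+0.101)^6 = 180650.04470
Total PV = 37041.75689 + 180650.04470 = 217691.80159

217691.80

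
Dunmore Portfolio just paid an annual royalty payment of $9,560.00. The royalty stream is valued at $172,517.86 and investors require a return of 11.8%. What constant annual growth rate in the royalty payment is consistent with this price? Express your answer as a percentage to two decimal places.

P = D₀(1+g)/(r−g) ⇒ P(r−g) = D₀(1+g) ⇒ g(P+D₀) = P·r − D₀
g = (P·r − D₀)/(P + D₀) = ($172,517.86×0.118 − $9,560.00) / ($172,517.86 + $9,560.00) = 0.059299

5.93%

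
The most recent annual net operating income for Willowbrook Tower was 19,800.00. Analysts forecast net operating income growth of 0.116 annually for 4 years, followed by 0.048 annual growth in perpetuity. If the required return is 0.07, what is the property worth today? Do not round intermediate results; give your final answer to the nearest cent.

1204243.47

D_1 = 22096.80000
D_2 = 24660.02880
D_3 = 27520.59214
D_4 = 30712.98083
Terminal value at year 4: TV = D_4×(1+g_2)/(r−g_2) = 32187.20391/0.022 = 1463054.72313
P_0 = D_1/(1+r)^1 + D_2/(1+r)^2 + D_3/(1+r)^3 + D_4/(1+r)^4 + TV/(1+r)^4
    = 20651.21495 + 21539.02419 + 22465.00094 + 23430.78602 + 1116157.44324 = 1204243.46935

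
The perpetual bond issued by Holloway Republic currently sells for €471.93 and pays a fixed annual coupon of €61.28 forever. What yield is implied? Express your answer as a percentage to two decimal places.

12.98%

P = C/r ⇒ r = C/P = €61.28/€471.93 = 0.129850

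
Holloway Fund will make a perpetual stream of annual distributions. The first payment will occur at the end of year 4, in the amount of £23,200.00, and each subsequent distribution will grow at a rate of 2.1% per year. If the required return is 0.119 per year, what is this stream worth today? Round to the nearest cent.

£168955.23

Value at end of year 3: C₁ / (r − g) = £23,200.00 / (0.119 − 0.021) = £236,734.6939
Discount to today: PV = £236,734.6939 / (1 + 0.119)^3 = £236,734.6939 / 1.401168 = £168,955.23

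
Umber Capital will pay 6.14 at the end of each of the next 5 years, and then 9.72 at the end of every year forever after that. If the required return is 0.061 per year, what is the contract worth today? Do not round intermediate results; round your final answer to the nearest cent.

144.30

PV of 5-year annuity: 6.14 × [1 − (1+0.061)^−5] / 0.061 = 25.79370
Perpetuity value at year 5: 9.72 / 0.061 = 159.34426
PV of perpetuity: 159.34426 / (1+0.061)^5 = 118.51123
Total PV = 25.79370 + 118.51123 = 144.30494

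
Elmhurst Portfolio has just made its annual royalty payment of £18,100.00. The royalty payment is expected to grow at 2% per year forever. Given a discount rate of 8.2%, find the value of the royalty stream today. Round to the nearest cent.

£297774.19

D₁ = D₀ × (1 + g) = £18,100.00 × 1.02 = £18,462.0000
Growing perpetuity: P = D₁ / (r − g) = £18,462.0000 / (0.082 − 0.02) = £297,774.19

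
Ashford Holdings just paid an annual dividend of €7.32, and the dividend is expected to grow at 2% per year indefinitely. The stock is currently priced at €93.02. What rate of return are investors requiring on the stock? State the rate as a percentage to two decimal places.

D₁ = €7.32 × 1.02 = €7.4664
P = D₁/(r − g) ⇒ r = D₁/P + g = €7.4664/€93.02 + 0.02 = 0.080267 + 0.02 = 0.100267

10.03%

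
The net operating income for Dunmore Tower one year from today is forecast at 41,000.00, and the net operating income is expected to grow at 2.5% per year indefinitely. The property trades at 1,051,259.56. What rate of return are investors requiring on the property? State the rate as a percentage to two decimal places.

6.40%

P = D₁/(r − g) ⇒ r = D₁/P + g = 41,000.0000/1,051,259.56 + 0.025 = 0.039001 + 0.025 = 0.064001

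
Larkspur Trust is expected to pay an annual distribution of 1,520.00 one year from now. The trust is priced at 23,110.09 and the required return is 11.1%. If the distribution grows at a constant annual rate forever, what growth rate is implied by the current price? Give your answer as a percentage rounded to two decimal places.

P = D₁/(r−g) ⇒ g = r − D₁/P = 0.111 − 1,520.00/23,110.09 = 0.045228

4.52%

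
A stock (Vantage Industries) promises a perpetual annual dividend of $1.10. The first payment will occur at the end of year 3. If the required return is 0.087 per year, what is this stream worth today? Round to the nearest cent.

Value at end of year 2: C / r = $1.10 / 0.087 = $12.6437
Discount to today: PV = $12.6437 / (1 + 0.087)^2 = $12.6437 / 1.181569 = $10.70

$10.70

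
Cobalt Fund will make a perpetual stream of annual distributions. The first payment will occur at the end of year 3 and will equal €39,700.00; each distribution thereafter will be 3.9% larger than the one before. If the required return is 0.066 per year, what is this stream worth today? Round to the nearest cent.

Value at end of year 2: C₁ / (r − g) = €39,700.00 / (0.066 − 0.039) = €1,470,370.3704
Discount to today: PV = €1,470,370.3704 / (1 + 0.066)^2 = €1,470,370.3704 / 1.136356 = €1,293,934.62

€1293934.62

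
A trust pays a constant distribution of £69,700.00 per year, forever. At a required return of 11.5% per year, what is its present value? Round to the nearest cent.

£606086.96

Level perpetuity: PV = C / r = £69,700.00 / 0.115 = £606,086.96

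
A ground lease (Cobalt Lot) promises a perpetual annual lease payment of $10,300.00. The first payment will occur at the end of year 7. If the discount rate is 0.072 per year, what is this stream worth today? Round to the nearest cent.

Value at end of year 6: C / r = $10,300.00 / 0.072 = $143,055.5556
Discount to today: PV = $143,055.5556 / (1 + 0.072)^6 = $143,055.5556 / 1.517640 = $94,261.86

$94261.86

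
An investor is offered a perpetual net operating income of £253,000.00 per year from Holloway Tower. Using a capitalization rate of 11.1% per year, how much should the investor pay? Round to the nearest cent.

£2279279.28

Level perpetuity: PV = C / r = £253,000.00 / 0.111 = £2,279,279.28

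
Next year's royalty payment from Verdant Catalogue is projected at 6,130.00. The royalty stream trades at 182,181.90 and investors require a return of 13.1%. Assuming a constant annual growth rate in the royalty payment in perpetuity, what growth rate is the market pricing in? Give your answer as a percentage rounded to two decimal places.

P = D₁/(r−g) ⇒ g = r − D₁/P = 0.131 − 6,130.00/182,181.90 = 0.097352

9.74%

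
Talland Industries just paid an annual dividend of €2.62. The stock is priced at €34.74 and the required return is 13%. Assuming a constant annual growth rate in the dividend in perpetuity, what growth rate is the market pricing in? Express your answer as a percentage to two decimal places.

P = D₀(1+g)/(r−g) ⇒ P(r−g) = D₀(1+g) ⇒ g(P+D₀) = P·r − D₀
g = (P·r − D₀)/(P + D₀) = (€34.74×0.13 − €2.62) / (€34.74 + €2.62) = 0.050755

5.08%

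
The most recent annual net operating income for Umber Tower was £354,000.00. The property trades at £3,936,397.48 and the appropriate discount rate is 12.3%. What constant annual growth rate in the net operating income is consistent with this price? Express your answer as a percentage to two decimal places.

3.03%

P = D₀(1+g)/(r−g) ⇒ P(r−g) = D₀(1+g) ⇒ g(P+D₀) = P·r − D₀
g = (P·r − D₀)/(P + D₀) = (£3,936,397.48×0.123 − £354,000.00) / (£3,936,397.48 + £354,000.00) = 0.030341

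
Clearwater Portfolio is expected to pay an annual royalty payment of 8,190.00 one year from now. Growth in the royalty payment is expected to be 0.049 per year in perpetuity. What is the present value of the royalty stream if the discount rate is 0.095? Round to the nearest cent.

Growing perpetuity: P = D₁ / (r − g) = 8,190.0000 / (0.095 − 0.049) = 178,043.48

178043.48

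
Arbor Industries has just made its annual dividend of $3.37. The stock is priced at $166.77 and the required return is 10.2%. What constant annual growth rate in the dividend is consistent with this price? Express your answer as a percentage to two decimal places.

8.02%

P = D₀(1+g)/(r−g) ⇒ P(r−g) = D₀(1+g) ⇒ g(P+D₀) = P·r − D₀
g = (P·r − D₀)/(P + D₀) = ($166.77×0.102 − $3.37) / ($166.77 + $3.37) = 0.080172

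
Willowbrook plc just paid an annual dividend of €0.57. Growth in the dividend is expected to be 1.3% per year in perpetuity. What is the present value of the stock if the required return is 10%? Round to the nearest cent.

€6.64

D₁ = D₀ × (1 + g) = €0.57 × 1.013 = €0.5774
Growing perpetuity: P = D₁ / (r − g) = €0.5774 / (0.1 − 0.013) = €6.64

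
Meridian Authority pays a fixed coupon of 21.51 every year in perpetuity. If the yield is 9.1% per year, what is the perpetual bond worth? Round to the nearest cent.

Level perpetuity: PV = C / r = 21.51 / 0.091 = 236.37

236.37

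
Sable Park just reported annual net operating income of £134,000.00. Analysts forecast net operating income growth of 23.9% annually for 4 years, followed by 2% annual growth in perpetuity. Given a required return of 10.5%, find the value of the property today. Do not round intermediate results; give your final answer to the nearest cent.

£3261114.67

D_1 = 166026.00000
D_2 = 205706.21400
D_3 = 254869.99915
D_4 = 315783.92894
Terminal value at year 4: TV = D_4×(1+g_2)/(r−g_2) = 322099.60752/0.085 = 3789407.14730
P_0 = D_1/(1+r)^1 + D_2/(1+r)^2 + D_3/(1+r)^3 + D_4/(1+r)^4 + TV/(1+r)^4
    = 150249.77376 + 168470.10831 + 188899.96760 + 211807.29399 + 2541687.52784 = 3261114.67149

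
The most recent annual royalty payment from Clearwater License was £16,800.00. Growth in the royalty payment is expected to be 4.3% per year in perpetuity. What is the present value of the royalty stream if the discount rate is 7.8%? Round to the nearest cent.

D₁ = D₀ × (1 + g) = £16,800.00 × 1.043 = £17,522.4000
Growing perpetuity: P = D₁ / (r − g) = £17,522.4000 / (0.078 − 0.043) = £500,640.00

£500640.00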